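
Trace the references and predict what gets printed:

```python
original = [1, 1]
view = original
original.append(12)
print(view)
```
[1, 1, 12]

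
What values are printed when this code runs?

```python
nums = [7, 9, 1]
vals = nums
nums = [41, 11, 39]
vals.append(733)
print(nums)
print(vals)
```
[41, 11, 39]
[7, 9, 1, 733]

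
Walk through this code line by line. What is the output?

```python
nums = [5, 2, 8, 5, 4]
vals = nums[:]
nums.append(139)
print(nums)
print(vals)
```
[5, 2, 8, 5, 4, 139]
[5, 2, 8, 5, 4]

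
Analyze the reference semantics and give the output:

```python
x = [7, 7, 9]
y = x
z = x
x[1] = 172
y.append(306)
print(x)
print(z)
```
[7, 172, 9, 306]
[7, 172, 9, 306]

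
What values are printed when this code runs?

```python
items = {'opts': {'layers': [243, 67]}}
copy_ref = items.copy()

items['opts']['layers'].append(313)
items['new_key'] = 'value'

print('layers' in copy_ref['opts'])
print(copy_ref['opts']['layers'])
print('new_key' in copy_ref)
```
True
[243, 67, 313]
False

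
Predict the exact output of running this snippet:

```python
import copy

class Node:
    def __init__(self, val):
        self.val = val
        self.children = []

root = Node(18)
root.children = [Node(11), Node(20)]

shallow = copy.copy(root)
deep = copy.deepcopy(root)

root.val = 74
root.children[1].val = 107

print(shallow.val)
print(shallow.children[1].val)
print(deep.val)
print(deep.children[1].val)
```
18
107
18
20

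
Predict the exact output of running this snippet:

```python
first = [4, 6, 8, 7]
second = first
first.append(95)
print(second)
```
[4, 6, 8, 7, 95]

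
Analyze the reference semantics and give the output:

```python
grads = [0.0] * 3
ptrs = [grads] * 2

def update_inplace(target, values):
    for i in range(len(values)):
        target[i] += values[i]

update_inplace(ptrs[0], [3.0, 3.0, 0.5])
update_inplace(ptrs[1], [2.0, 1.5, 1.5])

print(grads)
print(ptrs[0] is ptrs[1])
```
[5.0, 4.5, 2.0]
True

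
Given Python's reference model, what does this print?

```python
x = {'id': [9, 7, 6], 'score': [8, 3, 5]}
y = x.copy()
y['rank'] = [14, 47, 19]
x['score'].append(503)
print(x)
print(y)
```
{'id': [9, 7, 6], 'score': [8, 3, 5, 503]}
{'id': [9, 7, 6], 'score': [8, 3, 5, 503], 'rank': [14, 47, 19]}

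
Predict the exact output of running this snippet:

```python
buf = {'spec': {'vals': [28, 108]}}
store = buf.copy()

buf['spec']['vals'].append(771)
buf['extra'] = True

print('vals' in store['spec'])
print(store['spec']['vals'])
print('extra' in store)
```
True
[28, 108, 771]
False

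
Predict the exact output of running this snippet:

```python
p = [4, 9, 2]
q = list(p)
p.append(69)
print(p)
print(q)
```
[4, 9, 2, 69]
[4, 9, 2]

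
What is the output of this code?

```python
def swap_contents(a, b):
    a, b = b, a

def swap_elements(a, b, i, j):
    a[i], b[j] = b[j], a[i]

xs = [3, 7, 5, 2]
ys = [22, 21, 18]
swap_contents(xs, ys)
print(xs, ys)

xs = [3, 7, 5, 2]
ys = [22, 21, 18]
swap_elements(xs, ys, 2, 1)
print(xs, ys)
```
[3, 7, 5, 2] [22, 21, 18]
[3, 7, 21, 2] [22, 5, 18]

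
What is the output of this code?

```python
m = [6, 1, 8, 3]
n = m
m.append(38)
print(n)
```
[6, 1, 8, 3, 38]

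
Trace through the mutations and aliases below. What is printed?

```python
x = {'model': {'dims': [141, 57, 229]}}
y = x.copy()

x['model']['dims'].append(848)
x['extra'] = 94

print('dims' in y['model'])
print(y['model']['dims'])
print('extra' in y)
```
True
[141, 57, 229, 848]
False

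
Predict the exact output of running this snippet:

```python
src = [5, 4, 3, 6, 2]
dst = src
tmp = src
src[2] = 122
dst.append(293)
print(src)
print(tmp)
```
[5, 4, 122, 6, 2, 293]
[5, 4, 122, 6, 2, 293]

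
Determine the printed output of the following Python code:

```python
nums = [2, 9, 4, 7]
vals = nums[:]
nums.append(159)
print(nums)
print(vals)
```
[2, 9, 4, 7, 159]
[2, 9, 4, 7]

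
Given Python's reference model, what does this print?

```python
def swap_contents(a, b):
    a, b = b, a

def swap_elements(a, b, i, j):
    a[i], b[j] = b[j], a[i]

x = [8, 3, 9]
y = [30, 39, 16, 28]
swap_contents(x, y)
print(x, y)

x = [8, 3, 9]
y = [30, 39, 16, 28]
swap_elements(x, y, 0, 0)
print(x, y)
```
[8, 3, 9] [30, 39, 16, 28]
[30, 3, 9] [8, 39, 16, 28]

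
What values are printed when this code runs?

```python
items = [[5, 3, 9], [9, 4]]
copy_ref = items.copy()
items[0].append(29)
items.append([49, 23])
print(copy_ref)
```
[[5, 3, 9, 29], [9, 4]]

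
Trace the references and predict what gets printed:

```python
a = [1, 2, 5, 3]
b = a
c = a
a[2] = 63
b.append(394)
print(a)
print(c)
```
[1, 2, 63, 3, 394]
[1, 2, 63, 3, 394]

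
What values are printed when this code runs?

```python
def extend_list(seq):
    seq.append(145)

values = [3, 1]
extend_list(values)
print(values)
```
[3, 1, 145]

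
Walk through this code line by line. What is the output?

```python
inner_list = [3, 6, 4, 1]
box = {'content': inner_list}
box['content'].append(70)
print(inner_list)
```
[3, 6, 4, 1, 70]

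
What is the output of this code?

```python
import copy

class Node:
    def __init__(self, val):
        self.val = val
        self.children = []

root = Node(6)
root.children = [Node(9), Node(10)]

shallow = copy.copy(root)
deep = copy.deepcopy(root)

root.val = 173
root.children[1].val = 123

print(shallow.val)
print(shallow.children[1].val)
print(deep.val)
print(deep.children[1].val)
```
6
123
6
10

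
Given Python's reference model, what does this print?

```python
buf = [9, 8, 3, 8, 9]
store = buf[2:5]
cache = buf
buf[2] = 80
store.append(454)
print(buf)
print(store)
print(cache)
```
[9, 8, 80, 8, 9]
[3, 8, 9, 454]
[9, 8, 80, 8, 9]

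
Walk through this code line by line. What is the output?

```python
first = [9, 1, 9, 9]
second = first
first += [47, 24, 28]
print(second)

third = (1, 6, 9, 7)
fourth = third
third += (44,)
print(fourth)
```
[9, 1, 9, 9, 47, 24, 28]
(1, 6, 9, 7)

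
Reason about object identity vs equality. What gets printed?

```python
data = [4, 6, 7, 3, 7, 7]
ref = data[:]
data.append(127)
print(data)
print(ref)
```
[4, 6, 7, 3, 7, 7, 127]
[4, 6, 7, 3, 7, 7]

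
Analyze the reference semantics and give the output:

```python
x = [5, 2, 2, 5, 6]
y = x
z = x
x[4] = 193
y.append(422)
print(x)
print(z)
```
[5, 2, 2, 5, 193, 422]
[5, 2, 2, 5, 193, 422]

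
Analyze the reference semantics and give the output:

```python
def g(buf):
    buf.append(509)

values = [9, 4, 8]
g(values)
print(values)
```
[9, 4, 8, 509]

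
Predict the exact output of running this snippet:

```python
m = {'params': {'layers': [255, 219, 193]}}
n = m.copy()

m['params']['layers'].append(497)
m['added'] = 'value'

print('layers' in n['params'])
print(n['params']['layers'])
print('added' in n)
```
True
[255, 219, 193, 497]
False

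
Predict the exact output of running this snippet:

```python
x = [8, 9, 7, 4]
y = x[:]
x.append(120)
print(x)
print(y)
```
[8, 9, 7, 4, 120]
[8, 9, 7, 4]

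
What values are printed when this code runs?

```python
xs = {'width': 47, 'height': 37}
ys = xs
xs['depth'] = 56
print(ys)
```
{'width': 47, 'height': 37, 'depth': 56}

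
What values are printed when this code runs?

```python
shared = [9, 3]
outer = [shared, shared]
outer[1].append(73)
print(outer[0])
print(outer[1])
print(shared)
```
[9, 3, 73]
[9, 3, 73]
[9, 3, 73]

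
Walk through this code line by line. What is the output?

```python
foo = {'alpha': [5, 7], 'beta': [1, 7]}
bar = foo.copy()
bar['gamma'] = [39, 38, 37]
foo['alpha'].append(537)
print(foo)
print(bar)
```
{'alpha': [5, 7, 537], 'beta': [1, 7]}
{'alpha': [5, 7, 537], 'beta': [1, 7], 'gamma': [39, 38, 37]}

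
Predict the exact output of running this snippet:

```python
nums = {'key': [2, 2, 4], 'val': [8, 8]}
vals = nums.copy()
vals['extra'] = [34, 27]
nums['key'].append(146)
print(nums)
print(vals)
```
{'key': [2, 2, 4, 146], 'val': [8, 8]}
{'key': [2, 2, 4, 146], 'val': [8, 8], 'extra': [34, 27]}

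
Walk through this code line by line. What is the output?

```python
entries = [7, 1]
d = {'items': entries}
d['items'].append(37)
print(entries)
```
[7, 1, 37]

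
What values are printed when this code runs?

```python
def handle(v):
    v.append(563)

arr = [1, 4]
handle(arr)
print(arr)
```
[1, 4, 563]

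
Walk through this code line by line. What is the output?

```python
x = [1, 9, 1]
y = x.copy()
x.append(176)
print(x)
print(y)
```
[1, 9, 1, 176]
[1, 9, 1]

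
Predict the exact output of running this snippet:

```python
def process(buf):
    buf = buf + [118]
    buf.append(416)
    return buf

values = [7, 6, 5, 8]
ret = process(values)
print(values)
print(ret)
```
[7, 6, 5, 8]
[7, 6, 5, 8, 118, 416]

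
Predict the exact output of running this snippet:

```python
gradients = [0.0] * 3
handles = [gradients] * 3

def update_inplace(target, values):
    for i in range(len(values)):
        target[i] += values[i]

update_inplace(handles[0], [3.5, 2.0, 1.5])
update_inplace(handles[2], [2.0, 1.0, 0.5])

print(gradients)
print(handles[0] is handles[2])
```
[5.5, 3.0, 2.0]
True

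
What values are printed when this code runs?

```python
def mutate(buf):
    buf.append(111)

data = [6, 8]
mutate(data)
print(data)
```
[6, 8, 111]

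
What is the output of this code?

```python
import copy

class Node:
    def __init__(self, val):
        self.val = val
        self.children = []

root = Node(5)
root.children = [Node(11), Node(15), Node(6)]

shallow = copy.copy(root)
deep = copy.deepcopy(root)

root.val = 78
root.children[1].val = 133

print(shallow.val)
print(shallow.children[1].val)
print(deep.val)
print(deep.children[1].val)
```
5
133
5
15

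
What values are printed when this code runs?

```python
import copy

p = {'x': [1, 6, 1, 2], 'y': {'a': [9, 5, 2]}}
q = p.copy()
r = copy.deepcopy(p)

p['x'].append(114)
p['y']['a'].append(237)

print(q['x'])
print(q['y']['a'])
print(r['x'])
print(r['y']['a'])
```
[1, 6, 1, 2, 114]
[9, 5, 2, 237]
[1, 6, 1, 2]
[9, 5, 2]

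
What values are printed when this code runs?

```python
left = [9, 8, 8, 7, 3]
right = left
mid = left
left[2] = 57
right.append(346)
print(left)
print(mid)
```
[9, 8, 57, 7, 3, 346]
[9, 8, 57, 7, 3, 346]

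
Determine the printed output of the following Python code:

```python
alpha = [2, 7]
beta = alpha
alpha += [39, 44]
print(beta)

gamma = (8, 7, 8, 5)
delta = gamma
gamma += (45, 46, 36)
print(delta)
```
[2, 7, 39, 44]
(8, 7, 8, 5)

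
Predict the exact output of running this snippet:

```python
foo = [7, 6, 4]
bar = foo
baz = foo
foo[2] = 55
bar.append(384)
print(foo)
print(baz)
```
[7, 6, 55, 384]
[7, 6, 55, 384]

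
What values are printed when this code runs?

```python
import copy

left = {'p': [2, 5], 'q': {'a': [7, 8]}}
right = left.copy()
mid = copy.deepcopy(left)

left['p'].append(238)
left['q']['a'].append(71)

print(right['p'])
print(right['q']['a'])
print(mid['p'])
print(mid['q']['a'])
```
[2, 5, 238]
[7, 8, 71]
[2, 5]
[7, 8]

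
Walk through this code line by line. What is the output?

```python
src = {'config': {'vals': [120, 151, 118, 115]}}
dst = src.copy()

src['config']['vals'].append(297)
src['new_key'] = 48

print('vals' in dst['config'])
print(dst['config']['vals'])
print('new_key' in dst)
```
True
[120, 151, 118, 115, 297]
False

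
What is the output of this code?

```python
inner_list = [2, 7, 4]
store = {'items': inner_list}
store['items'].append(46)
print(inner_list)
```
[2, 7, 4, 46]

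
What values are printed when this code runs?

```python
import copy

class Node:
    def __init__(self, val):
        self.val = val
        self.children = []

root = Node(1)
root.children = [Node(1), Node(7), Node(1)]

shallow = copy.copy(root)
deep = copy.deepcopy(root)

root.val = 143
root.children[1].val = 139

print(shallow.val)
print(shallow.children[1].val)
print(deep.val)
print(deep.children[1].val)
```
1
139
1
7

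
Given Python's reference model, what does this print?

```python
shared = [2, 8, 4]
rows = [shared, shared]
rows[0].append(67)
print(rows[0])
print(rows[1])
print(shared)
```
[2, 8, 4, 67]
[2, 8, 4, 67]
[2, 8, 4, 67]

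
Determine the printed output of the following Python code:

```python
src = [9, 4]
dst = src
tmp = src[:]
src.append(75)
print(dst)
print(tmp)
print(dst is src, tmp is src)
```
[9, 4, 75]
[9, 4]
True False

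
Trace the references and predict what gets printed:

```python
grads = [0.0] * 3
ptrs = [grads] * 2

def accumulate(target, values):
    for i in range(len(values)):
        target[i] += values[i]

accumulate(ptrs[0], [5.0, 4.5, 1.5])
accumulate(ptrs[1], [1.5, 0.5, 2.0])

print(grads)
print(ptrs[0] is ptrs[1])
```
[6.5, 5.0, 3.5]
True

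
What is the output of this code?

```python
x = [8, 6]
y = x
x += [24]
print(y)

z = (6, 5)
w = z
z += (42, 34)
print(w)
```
[8, 6, 24]
(6, 5)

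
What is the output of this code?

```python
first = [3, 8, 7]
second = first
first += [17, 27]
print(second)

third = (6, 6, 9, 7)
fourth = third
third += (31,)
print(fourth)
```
[3, 8, 7, 17, 27]
(6, 6, 9, 7)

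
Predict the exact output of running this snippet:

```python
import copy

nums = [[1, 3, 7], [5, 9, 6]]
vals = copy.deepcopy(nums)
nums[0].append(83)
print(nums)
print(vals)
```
[[1, 3, 7, 83], [5, 9, 6]]
[[1, 3, 7], [5, 9, 6]]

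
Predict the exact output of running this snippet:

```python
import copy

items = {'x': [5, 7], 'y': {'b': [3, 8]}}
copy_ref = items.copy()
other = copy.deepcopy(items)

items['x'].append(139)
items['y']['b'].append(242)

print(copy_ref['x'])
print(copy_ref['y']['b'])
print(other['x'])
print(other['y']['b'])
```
[5, 7, 139]
[3, 8, 242]
[5, 7]
[3, 8]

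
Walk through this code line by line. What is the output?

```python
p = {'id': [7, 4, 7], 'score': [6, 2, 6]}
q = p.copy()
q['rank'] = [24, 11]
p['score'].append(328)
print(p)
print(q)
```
{'id': [7, 4, 7], 'score': [6, 2, 6, 328]}
{'id': [7, 4, 7], 'score': [6, 2, 6, 328], 'rank': [24, 11]}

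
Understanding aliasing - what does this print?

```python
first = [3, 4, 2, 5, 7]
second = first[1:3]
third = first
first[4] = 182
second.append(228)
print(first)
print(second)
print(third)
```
[3, 4, 2, 5, 182]
[4, 2, 228]
[3, 4, 2, 5, 182]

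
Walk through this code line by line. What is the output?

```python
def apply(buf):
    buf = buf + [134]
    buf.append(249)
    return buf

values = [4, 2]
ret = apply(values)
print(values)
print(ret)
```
[4, 2]
[4, 2, 134, 249]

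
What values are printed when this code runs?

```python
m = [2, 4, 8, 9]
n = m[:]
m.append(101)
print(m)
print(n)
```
[2, 4, 8, 9, 101]
[2, 4, 8, 9]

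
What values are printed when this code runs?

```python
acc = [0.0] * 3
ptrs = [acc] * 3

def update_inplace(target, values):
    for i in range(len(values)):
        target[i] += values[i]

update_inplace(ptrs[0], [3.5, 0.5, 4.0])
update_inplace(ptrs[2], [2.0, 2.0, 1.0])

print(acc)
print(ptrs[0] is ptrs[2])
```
[5.5, 2.5, 5.0]
True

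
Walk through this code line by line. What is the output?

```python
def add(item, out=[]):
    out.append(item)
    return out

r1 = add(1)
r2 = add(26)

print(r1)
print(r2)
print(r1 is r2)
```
[1, 26]
[1, 26]
True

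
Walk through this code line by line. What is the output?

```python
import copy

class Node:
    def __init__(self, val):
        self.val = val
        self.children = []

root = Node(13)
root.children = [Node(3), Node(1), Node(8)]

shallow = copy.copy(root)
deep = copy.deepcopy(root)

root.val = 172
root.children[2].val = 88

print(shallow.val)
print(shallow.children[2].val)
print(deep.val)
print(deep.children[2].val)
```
13
88
13
8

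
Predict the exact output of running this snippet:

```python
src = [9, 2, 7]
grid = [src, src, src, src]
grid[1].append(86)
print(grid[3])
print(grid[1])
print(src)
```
[9, 2, 7, 86]
[9, 2, 7, 86]
[9, 2, 7, 86]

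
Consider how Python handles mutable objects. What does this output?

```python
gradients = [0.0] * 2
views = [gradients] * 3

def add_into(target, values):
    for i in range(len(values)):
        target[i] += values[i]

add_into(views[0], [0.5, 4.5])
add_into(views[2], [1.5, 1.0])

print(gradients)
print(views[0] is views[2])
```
[2.0, 5.5]
True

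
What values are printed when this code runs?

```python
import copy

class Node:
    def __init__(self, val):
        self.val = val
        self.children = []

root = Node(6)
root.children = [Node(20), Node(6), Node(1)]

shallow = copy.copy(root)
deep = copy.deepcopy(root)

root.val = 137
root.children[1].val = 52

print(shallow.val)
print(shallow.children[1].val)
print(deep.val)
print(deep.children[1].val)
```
6
52
6
6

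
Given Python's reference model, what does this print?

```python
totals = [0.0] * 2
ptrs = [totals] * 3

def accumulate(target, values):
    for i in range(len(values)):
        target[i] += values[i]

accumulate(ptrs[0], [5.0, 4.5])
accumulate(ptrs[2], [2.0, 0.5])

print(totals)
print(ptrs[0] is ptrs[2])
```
[7.0, 5.0]
True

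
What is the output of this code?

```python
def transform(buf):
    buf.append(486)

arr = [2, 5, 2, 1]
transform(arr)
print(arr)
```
[2, 5, 2, 1, 486]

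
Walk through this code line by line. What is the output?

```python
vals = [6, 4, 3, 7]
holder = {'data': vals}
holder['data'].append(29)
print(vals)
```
[6, 4, 3, 7, 29]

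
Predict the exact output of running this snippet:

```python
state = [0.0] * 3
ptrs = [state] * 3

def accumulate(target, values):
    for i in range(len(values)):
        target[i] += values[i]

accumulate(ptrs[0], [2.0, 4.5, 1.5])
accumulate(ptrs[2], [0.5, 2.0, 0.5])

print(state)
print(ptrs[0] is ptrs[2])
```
[2.5, 6.5, 2.0]
True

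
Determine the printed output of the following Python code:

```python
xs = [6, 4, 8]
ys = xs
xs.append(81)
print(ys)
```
[6, 4, 8, 81]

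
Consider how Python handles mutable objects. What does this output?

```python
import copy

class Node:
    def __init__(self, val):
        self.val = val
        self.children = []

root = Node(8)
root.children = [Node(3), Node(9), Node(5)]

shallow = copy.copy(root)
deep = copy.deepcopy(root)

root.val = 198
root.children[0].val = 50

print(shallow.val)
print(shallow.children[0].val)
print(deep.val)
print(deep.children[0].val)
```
8
50
8
3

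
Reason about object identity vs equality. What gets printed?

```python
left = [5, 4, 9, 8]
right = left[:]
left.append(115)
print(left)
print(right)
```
[5, 4, 9, 8, 115]
[5, 4, 9, 8]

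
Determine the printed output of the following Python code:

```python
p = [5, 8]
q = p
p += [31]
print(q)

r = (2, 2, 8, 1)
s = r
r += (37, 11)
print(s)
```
[5, 8, 31]
(2, 2, 8, 1)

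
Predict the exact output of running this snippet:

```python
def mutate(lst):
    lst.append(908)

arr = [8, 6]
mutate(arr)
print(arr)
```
[8, 6, 908]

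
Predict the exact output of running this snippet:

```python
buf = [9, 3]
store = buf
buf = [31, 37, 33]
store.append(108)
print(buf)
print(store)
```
[31, 37, 33]
[9, 3, 108]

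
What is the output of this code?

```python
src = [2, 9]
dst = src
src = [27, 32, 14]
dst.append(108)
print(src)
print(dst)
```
[27, 32, 14]
[2, 9, 108]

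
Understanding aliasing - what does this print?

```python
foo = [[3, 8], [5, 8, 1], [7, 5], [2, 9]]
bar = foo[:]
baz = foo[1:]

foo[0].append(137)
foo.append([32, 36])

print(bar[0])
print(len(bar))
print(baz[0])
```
[3, 8, 137]
4
[5, 8, 1]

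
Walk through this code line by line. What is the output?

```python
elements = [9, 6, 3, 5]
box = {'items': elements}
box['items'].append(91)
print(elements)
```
[9, 6, 3, 5, 91]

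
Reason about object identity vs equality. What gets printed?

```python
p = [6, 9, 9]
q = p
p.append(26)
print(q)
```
[6, 9, 9, 26]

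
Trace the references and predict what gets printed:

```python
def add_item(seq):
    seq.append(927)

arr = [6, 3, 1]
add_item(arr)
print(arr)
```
[6, 3, 1, 927]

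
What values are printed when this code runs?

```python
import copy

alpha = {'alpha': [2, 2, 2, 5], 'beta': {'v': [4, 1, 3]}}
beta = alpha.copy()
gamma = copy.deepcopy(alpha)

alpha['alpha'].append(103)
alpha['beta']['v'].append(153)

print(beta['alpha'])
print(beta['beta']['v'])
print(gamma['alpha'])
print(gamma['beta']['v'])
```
[2, 2, 2, 5, 103]
[4, 1, 3, 153]
[2, 2, 2, 5]
[4, 1, 3]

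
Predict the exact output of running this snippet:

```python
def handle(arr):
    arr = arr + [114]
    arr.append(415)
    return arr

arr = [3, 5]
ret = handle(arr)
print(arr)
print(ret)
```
[3, 5]
[3, 5, 114, 415]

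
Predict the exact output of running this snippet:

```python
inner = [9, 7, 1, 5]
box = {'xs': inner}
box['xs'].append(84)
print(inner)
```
[9, 7, 1, 5, 84]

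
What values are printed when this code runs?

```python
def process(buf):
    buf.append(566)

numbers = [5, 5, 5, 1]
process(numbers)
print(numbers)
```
[5, 5, 5, 1, 566]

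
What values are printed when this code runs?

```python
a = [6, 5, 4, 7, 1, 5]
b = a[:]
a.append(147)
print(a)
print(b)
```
[6, 5, 4, 7, 1, 5, 147]
[6, 5, 4, 7, 1, 5]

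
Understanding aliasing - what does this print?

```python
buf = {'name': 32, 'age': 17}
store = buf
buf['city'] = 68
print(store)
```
{'name': 32, 'age': 17, 'city': 68}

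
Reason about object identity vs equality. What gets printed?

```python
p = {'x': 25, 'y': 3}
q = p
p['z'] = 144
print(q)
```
{'x': 25, 'y': 3, 'z': 144}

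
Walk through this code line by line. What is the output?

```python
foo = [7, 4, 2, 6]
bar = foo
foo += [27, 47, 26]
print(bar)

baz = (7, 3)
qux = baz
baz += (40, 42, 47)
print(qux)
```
[7, 4, 2, 6, 27, 47, 26]
(7, 3)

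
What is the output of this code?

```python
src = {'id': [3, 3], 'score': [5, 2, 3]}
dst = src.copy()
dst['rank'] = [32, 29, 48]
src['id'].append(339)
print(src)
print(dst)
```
{'id': [3, 3, 339], 'score': [5, 2, 3]}
{'id': [3, 3, 339], 'score': [5, 2, 3], 'rank': [32, 29, 48]}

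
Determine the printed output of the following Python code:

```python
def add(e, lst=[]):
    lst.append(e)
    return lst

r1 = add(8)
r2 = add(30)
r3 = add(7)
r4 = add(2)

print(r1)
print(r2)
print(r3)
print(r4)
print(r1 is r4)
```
[8, 30, 7, 2]
[8, 30, 7, 2]
[8, 30, 7, 2]
[8, 30, 7, 2]
True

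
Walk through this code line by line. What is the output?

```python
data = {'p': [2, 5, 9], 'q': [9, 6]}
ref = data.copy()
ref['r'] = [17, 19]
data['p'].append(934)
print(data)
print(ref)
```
{'p': [2, 5, 9, 934], 'q': [9, 6]}
{'p': [2, 5, 9, 934], 'q': [9, 6], 'r': [17, 19]}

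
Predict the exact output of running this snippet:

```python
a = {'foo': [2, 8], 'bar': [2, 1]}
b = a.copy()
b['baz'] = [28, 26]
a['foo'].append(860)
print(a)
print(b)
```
{'foo': [2, 8, 860], 'bar': [2, 1]}
{'foo': [2, 8, 860], 'bar': [2, 1], 'baz': [28, 26]}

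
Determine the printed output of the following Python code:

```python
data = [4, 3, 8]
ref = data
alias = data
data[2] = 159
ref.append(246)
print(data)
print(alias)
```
[4, 3, 159, 246]
[4, 3, 159, 246]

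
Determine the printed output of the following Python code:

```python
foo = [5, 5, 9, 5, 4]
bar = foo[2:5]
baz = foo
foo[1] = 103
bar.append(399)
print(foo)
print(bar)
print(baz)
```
[5, 103, 9, 5, 4]
[9, 5, 4, 399]
[5, 103, 9, 5, 4]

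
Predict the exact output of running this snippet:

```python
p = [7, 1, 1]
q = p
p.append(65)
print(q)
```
[7, 1, 1, 65]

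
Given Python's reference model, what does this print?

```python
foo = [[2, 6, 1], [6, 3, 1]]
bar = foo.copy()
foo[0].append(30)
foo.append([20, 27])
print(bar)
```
[[2, 6, 1, 30], [6, 3, 1]]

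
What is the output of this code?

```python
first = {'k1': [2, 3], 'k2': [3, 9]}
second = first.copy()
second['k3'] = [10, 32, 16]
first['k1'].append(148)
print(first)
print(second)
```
{'k1': [2, 3, 148], 'k2': [3, 9]}
{'k1': [2, 3, 148], 'k2': [3, 9], 'k3': [10, 32, 16]}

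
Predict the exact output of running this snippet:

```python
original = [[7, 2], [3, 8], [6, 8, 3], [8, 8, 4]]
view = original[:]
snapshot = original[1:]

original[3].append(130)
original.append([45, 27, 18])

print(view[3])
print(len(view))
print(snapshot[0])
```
[8, 8, 4, 130]
4
[3, 8]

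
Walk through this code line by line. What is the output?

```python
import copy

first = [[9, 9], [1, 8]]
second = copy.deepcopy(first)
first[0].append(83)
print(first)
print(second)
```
[[9, 9, 83], [1, 8]]
[[9, 9], [1, 8]]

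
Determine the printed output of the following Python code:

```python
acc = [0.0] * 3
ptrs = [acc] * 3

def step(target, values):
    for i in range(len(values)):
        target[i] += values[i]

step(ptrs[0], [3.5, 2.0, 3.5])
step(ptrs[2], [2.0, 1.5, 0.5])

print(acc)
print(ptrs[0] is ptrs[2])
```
[5.5, 3.5, 4.0]
True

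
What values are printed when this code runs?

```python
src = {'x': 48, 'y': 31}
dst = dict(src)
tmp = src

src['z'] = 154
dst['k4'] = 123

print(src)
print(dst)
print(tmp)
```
{'x': 48, 'y': 31, 'z': 154}
{'x': 48, 'y': 31, 'k4': 123}
{'x': 48, 'y': 31, 'z': 154}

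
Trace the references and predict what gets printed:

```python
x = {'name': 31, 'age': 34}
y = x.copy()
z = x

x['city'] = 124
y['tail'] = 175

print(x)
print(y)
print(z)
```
{'name': 31, 'age': 34, 'city': 124}
{'name': 31, 'age': 34, 'tail': 175}
{'name': 31, 'age': 34, 'city': 124}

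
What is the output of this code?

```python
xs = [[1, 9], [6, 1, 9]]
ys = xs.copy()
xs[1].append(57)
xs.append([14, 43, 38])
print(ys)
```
[[1, 9], [6, 1, 9, 57]]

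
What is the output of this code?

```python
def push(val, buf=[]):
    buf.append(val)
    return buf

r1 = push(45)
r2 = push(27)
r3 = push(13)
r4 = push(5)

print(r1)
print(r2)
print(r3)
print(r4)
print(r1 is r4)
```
[45, 27, 13, 5]
[45, 27, 13, 5]
[45, 27, 13, 5]
[45, 27, 13, 5]
True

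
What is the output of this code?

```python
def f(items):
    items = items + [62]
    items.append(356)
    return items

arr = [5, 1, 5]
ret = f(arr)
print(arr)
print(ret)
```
[5, 1, 5]
[5, 1, 5, 62, 356]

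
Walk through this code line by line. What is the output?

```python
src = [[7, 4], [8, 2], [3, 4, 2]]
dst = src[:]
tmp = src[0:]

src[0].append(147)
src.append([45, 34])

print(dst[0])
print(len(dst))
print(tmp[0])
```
[7, 4, 147]
3
[7, 4, 147]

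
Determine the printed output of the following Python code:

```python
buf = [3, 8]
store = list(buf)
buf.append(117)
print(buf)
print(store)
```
[3, 8, 117]
[3, 8]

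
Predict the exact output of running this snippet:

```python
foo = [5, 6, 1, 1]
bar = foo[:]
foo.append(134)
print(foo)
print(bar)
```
[5, 6, 1, 1, 134]
[5, 6, 1, 1]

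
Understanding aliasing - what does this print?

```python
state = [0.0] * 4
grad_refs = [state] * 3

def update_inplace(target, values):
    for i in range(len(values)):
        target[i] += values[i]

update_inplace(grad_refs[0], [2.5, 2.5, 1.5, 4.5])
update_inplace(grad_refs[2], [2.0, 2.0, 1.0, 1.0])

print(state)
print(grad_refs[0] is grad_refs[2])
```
[4.5, 4.5, 2.5, 5.5]
True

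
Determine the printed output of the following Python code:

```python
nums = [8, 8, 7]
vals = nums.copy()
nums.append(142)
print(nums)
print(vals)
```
[8, 8, 7, 142]
[8, 8, 7]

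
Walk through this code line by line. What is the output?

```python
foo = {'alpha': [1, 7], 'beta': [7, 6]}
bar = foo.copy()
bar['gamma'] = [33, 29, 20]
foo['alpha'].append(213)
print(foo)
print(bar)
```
{'alpha': [1, 7, 213], 'beta': [7, 6]}
{'alpha': [1, 7, 213], 'beta': [7, 6], 'gamma': [33, 29, 20]}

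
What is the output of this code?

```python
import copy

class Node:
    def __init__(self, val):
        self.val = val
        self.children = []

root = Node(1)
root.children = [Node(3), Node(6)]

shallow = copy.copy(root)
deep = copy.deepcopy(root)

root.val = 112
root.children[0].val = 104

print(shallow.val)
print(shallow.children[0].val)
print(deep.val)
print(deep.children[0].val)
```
1
104
1
3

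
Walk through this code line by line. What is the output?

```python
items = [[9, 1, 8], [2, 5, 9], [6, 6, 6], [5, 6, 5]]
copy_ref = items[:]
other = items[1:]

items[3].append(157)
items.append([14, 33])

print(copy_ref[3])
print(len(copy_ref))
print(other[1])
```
[5, 6, 5, 157]
4
[6, 6, 6]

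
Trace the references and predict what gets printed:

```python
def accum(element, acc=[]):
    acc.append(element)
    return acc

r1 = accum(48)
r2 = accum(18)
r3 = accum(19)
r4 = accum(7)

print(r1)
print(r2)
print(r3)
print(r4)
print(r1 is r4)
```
[48, 18, 19, 7]
[48, 18, 19, 7]
[48, 18, 19, 7]
[48, 18, 19, 7]
True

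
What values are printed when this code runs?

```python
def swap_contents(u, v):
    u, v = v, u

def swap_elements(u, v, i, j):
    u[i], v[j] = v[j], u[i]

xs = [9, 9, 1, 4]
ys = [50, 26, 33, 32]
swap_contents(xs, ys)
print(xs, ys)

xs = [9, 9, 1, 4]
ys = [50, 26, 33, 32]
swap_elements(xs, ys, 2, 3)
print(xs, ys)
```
[9, 9, 1, 4] [50, 26, 33, 32]
[9, 9, 32, 4] [50, 26, 33, 1]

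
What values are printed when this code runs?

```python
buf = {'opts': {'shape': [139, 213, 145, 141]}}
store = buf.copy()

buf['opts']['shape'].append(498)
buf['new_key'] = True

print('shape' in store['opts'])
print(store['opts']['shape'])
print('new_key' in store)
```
True
[139, 213, 145, 141, 498]
False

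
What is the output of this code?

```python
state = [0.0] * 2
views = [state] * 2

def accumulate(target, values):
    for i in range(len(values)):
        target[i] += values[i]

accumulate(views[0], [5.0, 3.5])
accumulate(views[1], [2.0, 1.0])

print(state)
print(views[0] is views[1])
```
[7.0, 4.5]
True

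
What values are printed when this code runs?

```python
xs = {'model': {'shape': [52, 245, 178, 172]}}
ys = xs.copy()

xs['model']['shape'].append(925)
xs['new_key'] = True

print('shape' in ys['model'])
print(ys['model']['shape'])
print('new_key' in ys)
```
True
[52, 245, 178, 172, 925]
False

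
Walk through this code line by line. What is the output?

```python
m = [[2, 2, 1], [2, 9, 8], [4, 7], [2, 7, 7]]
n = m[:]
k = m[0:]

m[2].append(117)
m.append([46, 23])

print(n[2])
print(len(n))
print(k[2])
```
[4, 7, 117]
4
[4, 7, 117]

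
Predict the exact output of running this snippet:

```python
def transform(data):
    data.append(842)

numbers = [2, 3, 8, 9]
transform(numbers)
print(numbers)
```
[2, 3, 8, 9, 842]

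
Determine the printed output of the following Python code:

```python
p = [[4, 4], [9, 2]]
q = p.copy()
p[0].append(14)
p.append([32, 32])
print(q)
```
[[4, 4, 14], [9, 2]]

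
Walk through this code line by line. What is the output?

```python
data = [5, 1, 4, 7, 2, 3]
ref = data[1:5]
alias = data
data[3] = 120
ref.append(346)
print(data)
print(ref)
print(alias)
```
[5, 1, 4, 120, 2, 3]
[1, 4, 7, 2, 346]
[5, 1, 4, 120, 2, 3]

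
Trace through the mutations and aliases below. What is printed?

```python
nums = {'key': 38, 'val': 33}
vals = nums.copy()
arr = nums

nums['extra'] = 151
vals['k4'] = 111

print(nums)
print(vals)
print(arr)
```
{'key': 38, 'val': 33, 'extra': 151}
{'key': 38, 'val': 33, 'k4': 111}
{'key': 38, 'val': 33, 'extra': 151}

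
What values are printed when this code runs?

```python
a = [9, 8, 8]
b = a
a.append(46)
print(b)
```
[9, 8, 8, 46]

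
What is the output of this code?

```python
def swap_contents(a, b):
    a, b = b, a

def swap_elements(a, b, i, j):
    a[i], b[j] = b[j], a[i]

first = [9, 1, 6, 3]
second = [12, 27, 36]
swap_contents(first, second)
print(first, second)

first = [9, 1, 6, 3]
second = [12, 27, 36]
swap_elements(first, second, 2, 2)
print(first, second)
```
[9, 1, 6, 3] [12, 27, 36]
[9, 1, 36, 3] [12, 27, 6]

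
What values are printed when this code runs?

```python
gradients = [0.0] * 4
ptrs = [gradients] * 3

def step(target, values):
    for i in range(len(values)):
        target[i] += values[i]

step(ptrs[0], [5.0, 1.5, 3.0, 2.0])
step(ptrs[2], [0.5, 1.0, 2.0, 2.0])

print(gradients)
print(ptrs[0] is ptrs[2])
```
[5.5, 2.5, 5.0, 4.0]
True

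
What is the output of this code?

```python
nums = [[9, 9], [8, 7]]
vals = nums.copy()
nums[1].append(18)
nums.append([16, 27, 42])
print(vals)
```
[[9, 9], [8, 7, 18]]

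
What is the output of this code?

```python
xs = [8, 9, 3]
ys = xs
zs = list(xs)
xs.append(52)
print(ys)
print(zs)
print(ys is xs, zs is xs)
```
[8, 9, 3, 52]
[8, 9, 3]
True False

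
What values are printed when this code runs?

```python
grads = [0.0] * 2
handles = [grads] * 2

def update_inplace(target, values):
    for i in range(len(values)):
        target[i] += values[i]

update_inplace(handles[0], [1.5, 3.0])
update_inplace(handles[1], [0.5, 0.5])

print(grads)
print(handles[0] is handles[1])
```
[2.0, 3.5]
True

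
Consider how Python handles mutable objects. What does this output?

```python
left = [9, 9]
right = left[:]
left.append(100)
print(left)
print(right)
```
[9, 9, 100]
[9, 9]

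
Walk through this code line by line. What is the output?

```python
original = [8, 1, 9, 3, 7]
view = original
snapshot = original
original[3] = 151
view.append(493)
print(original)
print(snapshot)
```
[8, 1, 9, 151, 7, 493]
[8, 1, 9, 151, 7, 493]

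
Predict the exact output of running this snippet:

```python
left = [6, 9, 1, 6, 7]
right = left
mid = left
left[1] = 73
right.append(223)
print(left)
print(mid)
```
[6, 73, 1, 6, 7, 223]
[6, 73, 1, 6, 7, 223]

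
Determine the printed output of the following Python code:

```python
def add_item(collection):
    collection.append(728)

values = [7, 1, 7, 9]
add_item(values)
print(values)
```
[7, 1, 7, 9, 728]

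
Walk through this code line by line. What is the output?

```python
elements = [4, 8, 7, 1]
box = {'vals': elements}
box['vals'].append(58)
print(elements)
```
[4, 8, 7, 1, 58]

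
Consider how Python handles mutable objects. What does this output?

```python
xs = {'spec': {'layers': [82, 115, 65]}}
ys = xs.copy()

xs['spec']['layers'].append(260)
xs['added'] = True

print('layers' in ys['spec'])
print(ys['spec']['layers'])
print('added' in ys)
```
True
[82, 115, 65, 260]
False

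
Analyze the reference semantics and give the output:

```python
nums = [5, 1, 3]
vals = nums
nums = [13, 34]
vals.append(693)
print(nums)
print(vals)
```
[13, 34]
[5, 1, 3, 693]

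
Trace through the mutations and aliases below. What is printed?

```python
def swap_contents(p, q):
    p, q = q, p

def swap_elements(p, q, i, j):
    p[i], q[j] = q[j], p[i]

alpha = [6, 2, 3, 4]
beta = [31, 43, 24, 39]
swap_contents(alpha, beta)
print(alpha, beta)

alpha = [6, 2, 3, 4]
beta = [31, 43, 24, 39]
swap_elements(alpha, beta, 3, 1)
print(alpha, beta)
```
[6, 2, 3, 4] [31, 43, 24, 39]
[6, 2, 3, 43] [31, 4, 24, 39]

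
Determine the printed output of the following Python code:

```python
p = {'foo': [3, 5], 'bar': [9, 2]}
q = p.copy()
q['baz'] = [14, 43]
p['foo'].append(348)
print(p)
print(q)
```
{'foo': [3, 5, 348], 'bar': [9, 2]}
{'foo': [3, 5, 348], 'bar': [9, 2], 'baz': [14, 43]}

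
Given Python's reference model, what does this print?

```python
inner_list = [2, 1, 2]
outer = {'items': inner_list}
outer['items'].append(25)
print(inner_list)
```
[2, 1, 2, 25]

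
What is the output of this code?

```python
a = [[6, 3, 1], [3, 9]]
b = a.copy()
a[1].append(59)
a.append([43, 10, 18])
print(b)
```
[[6, 3, 1], [3, 9, 59]]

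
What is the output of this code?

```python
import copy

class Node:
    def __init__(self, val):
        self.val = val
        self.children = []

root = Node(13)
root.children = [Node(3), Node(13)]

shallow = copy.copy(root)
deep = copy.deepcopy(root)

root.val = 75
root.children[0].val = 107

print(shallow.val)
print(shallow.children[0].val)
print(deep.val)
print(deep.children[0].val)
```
13
107
13
3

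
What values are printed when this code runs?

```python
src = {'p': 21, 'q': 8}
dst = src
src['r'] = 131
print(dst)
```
{'p': 21, 'q': 8, 'r': 131}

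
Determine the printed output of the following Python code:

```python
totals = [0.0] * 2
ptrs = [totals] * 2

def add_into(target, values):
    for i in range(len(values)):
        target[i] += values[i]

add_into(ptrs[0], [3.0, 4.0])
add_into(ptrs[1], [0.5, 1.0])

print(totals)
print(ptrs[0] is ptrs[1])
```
[3.5, 5.0]
True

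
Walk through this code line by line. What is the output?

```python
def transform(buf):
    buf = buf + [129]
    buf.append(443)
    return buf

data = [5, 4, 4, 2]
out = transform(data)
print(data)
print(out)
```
[5, 4, 4, 2]
[5, 4, 4, 2, 129, 443]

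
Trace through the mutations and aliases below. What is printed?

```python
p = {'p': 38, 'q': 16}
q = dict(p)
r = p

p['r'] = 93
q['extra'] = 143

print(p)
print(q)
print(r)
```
{'p': 38, 'q': 16, 'r': 93}
{'p': 38, 'q': 16, 'extra': 143}
{'p': 38, 'q': 16, 'r': 93}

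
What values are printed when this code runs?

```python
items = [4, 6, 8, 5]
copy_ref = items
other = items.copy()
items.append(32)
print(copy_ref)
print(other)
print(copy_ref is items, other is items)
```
[4, 6, 8, 5, 32]
[4, 6, 8, 5]
True False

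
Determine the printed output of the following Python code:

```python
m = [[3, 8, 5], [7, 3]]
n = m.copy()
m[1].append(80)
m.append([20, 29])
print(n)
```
[[3, 8, 5], [7, 3, 80]]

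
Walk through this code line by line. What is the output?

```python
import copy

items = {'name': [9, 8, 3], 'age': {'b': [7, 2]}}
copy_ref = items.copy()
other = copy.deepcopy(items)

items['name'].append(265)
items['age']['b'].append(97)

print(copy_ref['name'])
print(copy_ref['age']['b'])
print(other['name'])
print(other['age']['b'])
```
[9, 8, 3, 265]
[7, 2, 97]
[9, 8, 3]
[7, 2]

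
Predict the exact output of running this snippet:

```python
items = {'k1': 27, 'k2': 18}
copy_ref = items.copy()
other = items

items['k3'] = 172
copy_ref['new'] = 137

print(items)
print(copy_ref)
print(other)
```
{'k1': 27, 'k2': 18, 'k3': 172}
{'k1': 27, 'k2': 18, 'new': 137}
{'k1': 27, 'k2': 18, 'k3': 172}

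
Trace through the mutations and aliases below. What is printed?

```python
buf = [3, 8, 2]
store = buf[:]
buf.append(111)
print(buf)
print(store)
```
[3, 8, 2, 111]
[3, 8, 2]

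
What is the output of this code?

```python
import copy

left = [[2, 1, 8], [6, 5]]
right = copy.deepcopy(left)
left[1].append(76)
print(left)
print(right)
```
[[2, 1, 8], [6, 5, 76]]
[[2, 1, 8], [6, 5]]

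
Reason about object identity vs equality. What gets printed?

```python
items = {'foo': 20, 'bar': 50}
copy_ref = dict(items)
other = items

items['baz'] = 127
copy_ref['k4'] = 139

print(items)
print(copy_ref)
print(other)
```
{'foo': 20, 'bar': 50, 'baz': 127}
{'foo': 20, 'bar': 50, 'k4': 139}
{'foo': 20, 'bar': 50, 'baz': 127}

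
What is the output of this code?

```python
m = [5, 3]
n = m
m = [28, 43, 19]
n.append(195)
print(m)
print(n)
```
[28, 43, 19]
[5, 3, 195]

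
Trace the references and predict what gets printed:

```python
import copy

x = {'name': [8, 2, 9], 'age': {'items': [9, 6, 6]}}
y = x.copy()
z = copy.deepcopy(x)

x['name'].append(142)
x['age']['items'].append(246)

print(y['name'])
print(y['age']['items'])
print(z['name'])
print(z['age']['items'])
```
[8, 2, 9, 142]
[9, 6, 6, 246]
[8, 2, 9]
[9, 6, 6]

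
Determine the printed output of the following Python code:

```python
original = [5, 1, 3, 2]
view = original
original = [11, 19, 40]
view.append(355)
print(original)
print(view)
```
[11, 19, 40]
[5, 1, 3, 2, 355]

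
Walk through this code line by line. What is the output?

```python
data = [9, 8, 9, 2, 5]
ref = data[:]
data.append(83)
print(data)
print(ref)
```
[9, 8, 9, 2, 5, 83]
[9, 8, 9, 2, 5]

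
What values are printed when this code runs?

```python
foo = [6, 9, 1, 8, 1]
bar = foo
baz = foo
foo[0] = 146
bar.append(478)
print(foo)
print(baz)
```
[146, 9, 1, 8, 1, 478]
[146, 9, 1, 8, 1, 478]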